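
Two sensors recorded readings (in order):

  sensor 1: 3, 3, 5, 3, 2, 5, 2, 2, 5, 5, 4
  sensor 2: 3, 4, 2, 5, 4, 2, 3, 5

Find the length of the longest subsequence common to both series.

Match 3 at sensor 1[1]=sensor 2[1]; then 2 at sensor 1[5]=sensor 2[3]; then 5 at sensor 1[6]=sensor 2[4]; then 2 at sensor 1[7]=sensor 2[6]; then 5 at sensor 1[10]=sensor 2[8] — 5 values in the same relative order in both. dp[11][8] = 5 confirms this is the maximum.

5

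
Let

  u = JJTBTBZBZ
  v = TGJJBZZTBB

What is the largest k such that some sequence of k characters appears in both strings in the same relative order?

Let dp[i][j] be the LCS length of the first i characters of u and the first j characters of v. dp[i][j] = dp[i-1][j-1]+1 when the i-th and j-th characters match, else max(dp[i-1][j], dp[i][j-1]).
    ·  T  G  J  J  B  Z  Z  T  B  B
 ·  0  0  0  0  0  0  0  0  0  0  0
 J  0  0  0  1  1  1  1  1  1  1  1
 J  0  0  0  1  2  2  2  2  2  2  2
 T  0  1  1  1  2  2  2  2  3  3  3
 B  0  1  1  1  2  3  3  3  3  4  4
 T  0  1  1  1  2  3  3  3  4  4  4
 B  0  1  1  1  2  3  3  3  4  5  5
 Z  0  1  1  1  2  3  4  4  4  5  5
 B  0  1  1  1  2  3  4  4  4  5  6
 Z  0  1  1  1  2  3  4  5  5  5  6
dp[9][10] = 6. One LCS (by backtracking along matches): JJBTBB.

6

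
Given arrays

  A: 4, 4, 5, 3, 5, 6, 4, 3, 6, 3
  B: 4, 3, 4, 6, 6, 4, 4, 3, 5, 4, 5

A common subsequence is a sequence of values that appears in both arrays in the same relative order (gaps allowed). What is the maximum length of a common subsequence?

Let dp[i][j] be the LCS length of the first i values of A and the first j values of B. dp[i][j] = dp[i-1][j-1]+1 when the i-th and j-th values match, else max(dp[i-1][j], dp[i][j-1]).
    ·  4  3  4  6  6  4  4  3  5  4  5
 ·  0  0  0  0  0  0  0  0  0  0  0  0
 4  0  1  1  1  1  1  1  1  1  1  1  1
 4  0  1  1  2  2  2  2  2  2  2  2  2
 5  0  1  1  2  2  2  2  2  2  3  3  3
 3  0  1  2  2  2  2  2  2  3  3  3  3
 5  0  1  2  2  2  2  2  2  3  4  4  4
 6  0  1  2  2  3  3  3  3  3  4  4  4
 4  0  1  2  3  3  3  4  4  4  4  5  5
 3  0  1  2  3  3  3  4  4  5  5  5  5
 6  0  1  2  3  4  4  4  4  5  5  5  5
 3  0  1  2  3  4  4  4  4  5  5  5  5
dp[10][11] = 5. One LCS (by backtracking along matches): 4, 4, 3, 5, 4.

5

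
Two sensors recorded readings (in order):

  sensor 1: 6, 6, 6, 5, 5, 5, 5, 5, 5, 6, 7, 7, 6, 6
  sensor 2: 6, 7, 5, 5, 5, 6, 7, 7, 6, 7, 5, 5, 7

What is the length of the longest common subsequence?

Pick 6 (sensor 1 #1, sensor 2 #1), 5 (sensor 1 #7, sensor 2 #3), 5 (sensor 1 #8, sensor 2 #4), 5 (sensor 1 #9, sensor 2 #5), 6 (sensor 1 #10, sensor 2 #6), 7 (sensor 1 #11, sensor 2 #7), 7 (sensor 1 #12, sensor 2 #8), 6 (sensor 1 #13, sensor 2 #9); all 8 values appear in both, in order. Since dp[14][13] = 8, nothing longer is possible.

8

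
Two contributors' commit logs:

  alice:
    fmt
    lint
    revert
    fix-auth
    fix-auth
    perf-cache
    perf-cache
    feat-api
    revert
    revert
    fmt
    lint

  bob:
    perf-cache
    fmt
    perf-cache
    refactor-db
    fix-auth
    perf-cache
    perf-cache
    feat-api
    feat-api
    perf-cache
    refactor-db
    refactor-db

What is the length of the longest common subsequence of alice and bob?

Taking fmt [1,2], then fix-auth [5,5], then perf-cache [6,6], then perf-cache [7,7], then feat-api [8,9] gives a common subsequence of length 5. dp[12][12] = 5 confirms this is the maximum.

5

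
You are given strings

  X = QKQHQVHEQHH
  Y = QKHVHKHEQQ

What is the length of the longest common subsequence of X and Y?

Let dp[i][j] be the LCS length of the first i characters of X and the first j characters of Y. dp[i][j] = dp[i-1][j-1]+1 when the i-th and j-th characters match, else max(dp[i-1][j], dp[i][j-1]).
    ·  Q  K  H  V  H  K  H  E  Q  Q
 ·  0  0  0  0  0  0  0  0  0  0  0
 Q  0  1  1  1  1  1  1  1  1  1  1
 K  0  1  2  2  2  2  2  2  2  2  2
 Q  0  1  2  2  2  2  2  2  2  3  3
 H  0  1  2  3  3  3  3  3  3  3  3
 Q  0  1  2  3  3  3  3  3  3  4  4
 V  0  1  2  3  4  4  4  4  4  4  4
 H  0  1  2  3  4  5  5  5  5  5  5
 E  0  1  2  3  4  5  5  5  6  6  6
 Q  0  1  2  3  4  5  5  5  6  7  7
 H  0  1  2  3  4  5  5  6  6  7  7
 H  0  1  2  3  4  5  5  6  6  7  7
dp[11][10] = 7. One LCS (by backtracking along matches): QKHVHEQ.

7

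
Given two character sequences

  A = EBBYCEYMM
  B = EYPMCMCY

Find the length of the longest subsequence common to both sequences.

Match E at A[1]=B[1] → Y at A[4]=B[2] → C at A[5]=B[7] → Y at A[7]=B[8] — 4 characters in the same relative order in both. dp[9][8] = 4 confirms this is the maximum.

4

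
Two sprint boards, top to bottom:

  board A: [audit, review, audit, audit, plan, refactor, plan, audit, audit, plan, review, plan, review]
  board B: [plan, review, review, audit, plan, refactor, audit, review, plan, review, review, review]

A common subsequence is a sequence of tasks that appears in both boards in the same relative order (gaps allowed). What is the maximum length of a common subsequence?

8

Match review at board A[2]=board B[3] → audit at board A[4]=board B[4] → plan at board A[5]=board B[5] → refactor at board A[6]=board B[6] → audit at board A[8]=board B[7] → plan at board A[10]=board B[9] → review at board A[11]=board B[11] → review at board A[13]=board B[12] — 8 tasks in the same relative order in both, and the DP table's final entry dp[13][12] is also 8, so no common subsequence is longer.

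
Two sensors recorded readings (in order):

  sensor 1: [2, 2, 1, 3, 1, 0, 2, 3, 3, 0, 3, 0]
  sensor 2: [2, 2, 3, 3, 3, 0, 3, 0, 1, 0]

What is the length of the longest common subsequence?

Let dp[i][j] be the LCS length of the first i values of sensor 1 and the first j values of sensor 2. dp[i][j] = dp[i-1][j-1]+1 when the i-th and j-th values match, else max(dp[i-1][j], dp[i][j-1]).
    ·  2  2  3  3  3  0  3  0  1  0
 ·  0  0  0  0  0  0  0  0  0  0  0
 2  0  1  1  1  1  1  1  1  1  1  1
 2  0  1  2  2  2  2  2  2  2  2  2
 1  0  1  2  2  2  2  2  2  2  3  3
 3  0  1  2  3  3  3  3  3  3  3  3
 1  0  1  2  3  3  3  3  3  3  4  4
 0  0  1  2  3  3  3  4  4  4  4  5
 2  0  1  2  3  3  3  4  4  4  4  5
 3  0  1  2  3  4  4  4  5  5  5  5
 3  0  1  2  3  4  5  5  5  5  5  5
 0  0  1  2  3  4  5  6  6  6  6  6
 3  0  1  2  3  4  5  6  7  7  7  7
 0  0  1  2  3  4  5  6  7  8  8  8
dp[12][10] = 8. One LCS (by backtracking along matches): 2, 2, 3, 3, 3, 0, 3, 0.

8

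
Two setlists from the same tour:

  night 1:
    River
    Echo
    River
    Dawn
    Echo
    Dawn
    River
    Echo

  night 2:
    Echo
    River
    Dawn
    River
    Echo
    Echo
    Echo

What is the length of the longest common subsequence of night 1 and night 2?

5

Taking Echo at night 1[2]=night 2[1]; then River at night 1[3]=night 2[2]; then Dawn at night 1[4]=night 2[3]; then Echo at night 1[5]=night 2[6]; then Echo at night 1[8]=night 2[7] gives a common subsequence of length 5. The LCS DP gives dp[8][7] = 5, so this is optimal.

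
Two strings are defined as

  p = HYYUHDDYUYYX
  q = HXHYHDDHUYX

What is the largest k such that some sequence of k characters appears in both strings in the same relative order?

8

Taking H (p #1, q #3), then Y (p #3, q #4), then H (p #5, q #5), then D (p #6, q #6), then D (p #7, q #7), then U (p #9, q #9), then Y (p #11, q #10), then X (p #12, q #11) gives a common subsequence of length 8. dp[12][11] = 8 confirms this is the maximum.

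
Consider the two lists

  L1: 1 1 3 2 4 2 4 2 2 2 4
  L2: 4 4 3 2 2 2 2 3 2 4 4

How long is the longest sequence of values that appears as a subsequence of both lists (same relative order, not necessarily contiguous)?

Let dp[i][j] be the LCS length of the first i values of L1 and the first j values of L2. dp[i][j] = dp[i-1][j-1]+1 when the i-th and j-th values match, else max(dp[i-1][j], dp[i][j-1]).
    ·  4  4  3  2  2  2  2  3  2  4  4
 ·  0  0  0  0  0  0  0  0  0  0  0  0
 1  0  0  0  0  0  0  0  0  0  0  0  0
 1  0  0  0  0  0  0  0  0  0  0  0  0
 3  0  0  0  1  1  1  1  1  1  1  1  1
 2  0  0  0  1  2  2  2  2  2  2  2  2
 4  0  1  1  1  2  2  2  2  2  2  3  3
 2  0  1  1  1  2  3  3  3  3  3  3  3
 4  0  1  2  2  2  3  3  3  3  3  4  4
 2  0  1  2  2  3  3  4  4  4  4  4  4
 2  0  1  2  2  3  4  4  5  5  5  5  5
 2  0  1  2  2  3  4  5  5  5  6  6  6
 4  0  1  2  2  3  4  5  5  5  6  7  7
dp[11][11] = 7. One LCS (by backtracking along matches): 3, 2, 2, 2, 2, 2, 4.

7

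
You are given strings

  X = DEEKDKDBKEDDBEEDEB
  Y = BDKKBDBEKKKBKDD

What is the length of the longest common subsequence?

Taking D at X[1]=Y[6]; then E at X[2]=Y[8]; then K at X[4]=Y[10]; then K at X[6]=Y[11]; then B at X[8]=Y[12]; then K at X[9]=Y[13]; then D at X[12]=Y[14]; then D at X[16]=Y[15] gives a common subsequence of length 8. The LCS DP gives dp[18][15] = 8, so this is optimal.

8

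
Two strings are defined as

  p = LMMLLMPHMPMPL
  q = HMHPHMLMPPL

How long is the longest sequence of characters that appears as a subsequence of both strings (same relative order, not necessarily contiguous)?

7

Let dp[i][j] be the LCS length of the first i characters of p and the first j characters of q. dp[i][j] = dp[i-1][j-1]+1 when the i-th and j-th characters match, else max(dp[i-1][j], dp[i][j-1]).
    ·  H  M  H  P  H  M  L  M  P  P  L
 ·  0  0  0  0  0  0  0  0  0  0  0  0
 L  0  0  0  0  0  0  0  1  1  1  1  1
 M  0  0  1  1  1  1  1  1  2  2  2  2
 M  0  0  1  1  1  1  2  2  2  2  2  2
 L  0  0  1  1  1  1  2  3  3  3  3  3
 L  0  0  1  1  1  1  2  3  3  3  3  4
 M  0  0  1  1  1  1  2  3  4  4  4  4
 P  0  0  1  1  2  2  2  3  4  5  5  5
 H  0  1  1  2  2  3  3  3  4  5  5  5
 M  0  1  2  2  2  3  4  4  4  5  5  5
 P  0  1  2  2  3  3  4  4  4  5  6  6
 M  0  1  2  2  3  3  4  4  5  5  6  6
 P  0  1  2  2  3  3  4  4  5  6  6  6
 L  0  1  2  2  3  3  4  5  5  6  6  7
dp[13][11] = 7. One LCS (by backtracking along matches): MMLMPPL.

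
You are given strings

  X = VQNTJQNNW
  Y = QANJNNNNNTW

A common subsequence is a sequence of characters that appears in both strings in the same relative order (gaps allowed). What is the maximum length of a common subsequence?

One common subsequence of length 6: Q [2,1], N [3,3], J [5,4], N [7,8], N [8,9], W [9,11]. dp[9][11] = 6 confirms this is the maximum.

6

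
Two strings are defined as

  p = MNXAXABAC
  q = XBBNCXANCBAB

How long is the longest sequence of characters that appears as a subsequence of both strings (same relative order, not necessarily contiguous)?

Taking N [2,4]; then X [3,6]; then A [4,7]; then A [6,11]; then B [7,12] gives a common subsequence of length 5. dp[9][12] = 5 confirms this is the maximum.

5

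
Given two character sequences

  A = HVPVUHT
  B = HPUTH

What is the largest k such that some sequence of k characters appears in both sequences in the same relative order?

Let dp[i][j] be the LCS length of the first i characters of A and the first j characters of B. dp[i][j] = dp[i-1][j-1]+1 when the i-th and j-th characters match, else max(dp[i-1][j], dp[i][j-1]).
    ·  H  P  U  T  H
 ·  0  0  0  0  0  0
 H  0  1  1  1  1  1
 V  0  1  1  1  1  1
 P  0  1  2  2  2  2
 V  0  1  2  2  2  2
 U  0  1  2  3  3  3
 H  0  1  2  3  3  4
 T  0  1  2  3  4  4
dp[7][5] = 4. One LCS (by backtracking along matches): HPUH.

4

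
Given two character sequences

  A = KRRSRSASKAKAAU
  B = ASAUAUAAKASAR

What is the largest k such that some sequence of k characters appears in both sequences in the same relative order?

Match S [4,2]; then A [7,7]; then A [10,8]; then K [11,9]; then A [12,10]; then A [13,12] — 6 characters in the same relative order in both. dp[14][13] = 6 confirms this is the maximum.

6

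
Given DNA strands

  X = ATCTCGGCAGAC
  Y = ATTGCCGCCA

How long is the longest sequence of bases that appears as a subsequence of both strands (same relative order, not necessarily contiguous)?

Let dp[i][j] be the LCS length of the first i bases of X and the first j bases of Y. dp[i][j] = dp[i-1][j-1]+1 when the i-th and j-th bases match, else max(dp[i-1][j], dp[i][j-1]).
    ·  A  T  T  G  C  C  G  C  C  A
 ·  0  0  0  0  0  0  0  0  0  0  0
 A  0  1  1  1  1  1  1  1  1  1  1
 T  0  1  2  2  2  2  2  2  2  2  2
 C  0  1  2  2  2  3  3  3  3  3  3
 T  0  1  2  3  3  3  3  3  3  3  3
 C  0  1  2  3  3  4  4  4  4  4  4
 G  0  1  2  3  4  4  4  5  5  5  5
 G  0  1  2  3  4  4  4  5  5  5  5
 C  0  1  2  3  4  5  5  5  6  6  6
 A  0  1  2  3  4  5  5  5  6  6  7
 G  0  1  2  3  4  5  5  6  6  6  7
 A  0  1  2  3  4  5  5  6  6  6  7
 C  0  1  2  3  4  5  6  6  7  7  7
dp[12][10] = 7. One LCS (by backtracking along matches): ATCCGCA.

7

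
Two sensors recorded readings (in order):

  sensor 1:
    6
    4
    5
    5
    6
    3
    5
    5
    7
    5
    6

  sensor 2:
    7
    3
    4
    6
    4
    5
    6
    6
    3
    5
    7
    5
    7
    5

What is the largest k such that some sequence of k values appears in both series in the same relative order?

9

Pick 6 at sensor 1[1]=sensor 2[4]; then 4 at sensor 1[2]=sensor 2[5]; then 5 at sensor 1[3]=sensor 2[6]; then 6 at sensor 1[5]=sensor 2[8]; then 3 at sensor 1[6]=sensor 2[9]; then 5 at sensor 1[7]=sensor 2[10]; then 5 at sensor 1[8]=sensor 2[12]; then 7 at sensor 1[9]=sensor 2[13]; then 5 at sensor 1[10]=sensor 2[14]; all 9 values appear in both, in order. The LCS DP gives dp[11][14] = 9, so this is optimal.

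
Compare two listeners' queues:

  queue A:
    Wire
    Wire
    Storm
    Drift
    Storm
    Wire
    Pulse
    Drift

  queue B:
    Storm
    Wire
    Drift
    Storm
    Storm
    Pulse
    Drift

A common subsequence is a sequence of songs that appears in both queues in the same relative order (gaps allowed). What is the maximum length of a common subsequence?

5

One common subsequence of length 5: Wire at queue A[1]=queue B[2], then Storm at queue A[3]=queue B[4], then Storm at queue A[5]=queue B[5], then Pulse at queue A[7]=queue B[6], then Drift at queue A[8]=queue B[7]. dp[8][7] = 5 confirms this is the maximum.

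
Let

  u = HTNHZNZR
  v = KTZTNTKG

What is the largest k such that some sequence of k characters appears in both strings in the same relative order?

3

Let dp[i][j] be the LCS length of the first i characters of u and the first j characters of v. dp[i][j] = dp[i-1][j-1]+1 when the i-th and j-th characters match, else max(dp[i-1][j], dp[i][j-1]).
    ·  K  T  Z  T  N  T  K  G
 ·  0  0  0  0  0  0  0  0  0
 H  0  0  0  0  0  0  0  0  0
 T  0  0  1  1  1  1  1  1  1
 N  0  0  1  1  1  2  2  2  2
 H  0  0  1  1  1  2  2  2  2
 Z  0  0  1  2  2  2  2  2  2
 N  0  0  1  2  2  3  3  3  3
 Z  0  0  1  2  2  3  3  3  3
 R  0  0  1  2  2  3  3  3  3
dp[8][8] = 3. One LCS (by backtracking along matches): TZN.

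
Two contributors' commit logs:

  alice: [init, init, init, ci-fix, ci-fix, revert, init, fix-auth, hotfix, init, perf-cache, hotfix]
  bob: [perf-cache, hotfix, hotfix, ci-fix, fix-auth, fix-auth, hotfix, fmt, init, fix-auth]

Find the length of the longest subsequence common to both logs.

Taking ci-fix (alice #4, bob #4), then fix-auth (alice #8, bob #6), then hotfix (alice #9, bob #7), then init (alice #10, bob #9) gives a common subsequence of length 4. dp[12][10] = 4 confirms this is the maximum.

4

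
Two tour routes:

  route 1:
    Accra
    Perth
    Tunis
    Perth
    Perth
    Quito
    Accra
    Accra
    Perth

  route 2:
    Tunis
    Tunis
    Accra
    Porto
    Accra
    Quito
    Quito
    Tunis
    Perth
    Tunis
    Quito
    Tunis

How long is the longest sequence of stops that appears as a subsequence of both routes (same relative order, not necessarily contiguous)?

Match Accra [1,5], Perth [2,9], Tunis [3,10], Quito [6,11] — 4 stops in the same relative order in both. dp[9][12] = 4 confirms this is the maximum.

4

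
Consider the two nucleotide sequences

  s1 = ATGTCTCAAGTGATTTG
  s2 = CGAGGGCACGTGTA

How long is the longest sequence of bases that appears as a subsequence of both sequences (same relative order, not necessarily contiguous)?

Pick A [1,3], G [3,6], C [5,7], C [7,9], G [10,10], T [11,11], G [12,12], A [13,14]; all 8 bases appear in both, in order. The LCS DP gives dp[17][14] = 8, so this is optimal.

8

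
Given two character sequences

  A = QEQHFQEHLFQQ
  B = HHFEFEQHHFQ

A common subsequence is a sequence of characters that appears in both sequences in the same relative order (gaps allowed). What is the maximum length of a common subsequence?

6

Match E [2,6] → Q [3,7] → H [4,8] → H [8,9] → F [10,10] → Q [12,11] — 6 characters in the same relative order in both. Since dp[12][11] = 6, nothing longer is possible.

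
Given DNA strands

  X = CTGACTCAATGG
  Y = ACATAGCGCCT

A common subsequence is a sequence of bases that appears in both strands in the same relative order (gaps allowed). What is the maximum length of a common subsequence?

One common subsequence of length 6: C [1,2]; then T [2,4]; then G [3,8]; then C [5,9]; then C [7,10]; then T [10,11]. The LCS DP gives dp[12][11] = 6, so this is optimal.

6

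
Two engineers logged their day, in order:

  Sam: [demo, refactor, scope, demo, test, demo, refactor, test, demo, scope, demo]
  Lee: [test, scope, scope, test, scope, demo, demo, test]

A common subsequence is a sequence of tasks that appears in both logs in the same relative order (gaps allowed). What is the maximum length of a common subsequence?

Taking scope at Sam[3]=Lee[5], demo at Sam[4]=Lee[6], demo at Sam[6]=Lee[7], test at Sam[8]=Lee[8] gives a common subsequence of length 4. dp[11][8] = 4 confirms this is the maximum.

4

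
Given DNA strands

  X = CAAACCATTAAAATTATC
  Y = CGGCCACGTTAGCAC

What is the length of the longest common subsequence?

Taking C (X #1, Y #1); then C (X #5, Y #4); then C (X #6, Y #5); then A (X #7, Y #6); then T (X #8, Y #9); then T (X #9, Y #10); then A (X #10, Y #11); then A (X #16, Y #14); then C (X #18, Y #15) gives a common subsequence of length 9. The LCS DP gives dp[18][15] = 9, so this is optimal.

9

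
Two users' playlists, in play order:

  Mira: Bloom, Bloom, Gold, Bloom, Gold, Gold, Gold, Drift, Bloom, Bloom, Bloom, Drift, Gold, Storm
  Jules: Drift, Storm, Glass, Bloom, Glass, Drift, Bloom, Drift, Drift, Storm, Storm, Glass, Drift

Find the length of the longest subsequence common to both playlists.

Taking Bloom at Mira[1]=Jules[4], Bloom at Mira[4]=Jules[7], Drift at Mira[8]=Jules[8], Drift at Mira[12]=Jules[9], Storm at Mira[14]=Jules[11] gives a common subsequence of length 5, and the DP table's final entry dp[14][13] is also 5, so no common subsequence is longer.

5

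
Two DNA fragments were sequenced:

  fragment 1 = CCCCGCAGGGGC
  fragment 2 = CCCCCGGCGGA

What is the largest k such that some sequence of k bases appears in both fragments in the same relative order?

Pick C at fragment 1[1]=fragment 2[1], then C at fragment 1[2]=fragment 2[2], then C at fragment 1[3]=fragment 2[3], then C at fragment 1[4]=fragment 2[4], then C at fragment 1[6]=fragment 2[5], then G at fragment 1[8]=fragment 2[6], then G at fragment 1[9]=fragment 2[7], then G at fragment 1[10]=fragment 2[9], then G at fragment 1[11]=fragment 2[10]; all 9 bases appear in both, in order. The LCS DP gives dp[12][11] = 9, so this is optimal.

9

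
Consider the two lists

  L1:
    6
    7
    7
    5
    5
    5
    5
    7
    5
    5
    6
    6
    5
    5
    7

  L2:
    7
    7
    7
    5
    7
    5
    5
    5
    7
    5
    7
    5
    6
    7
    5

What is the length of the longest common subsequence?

11

Match 7 at L1[2]=L2[2]; then 7 at L1[3]=L2[3]; then 5 at L1[4]=L2[4]; then 5 at L1[5]=L2[6]; then 5 at L1[6]=L2[7]; then 5 at L1[7]=L2[8]; then 7 at L1[8]=L2[9]; then 5 at L1[9]=L2[10]; then 5 at L1[10]=L2[12]; then 6 at L1[11]=L2[13]; then 5 at L1[14]=L2[15] — 11 values in the same relative order in both. dp[15][15] = 11 confirms this is the maximum.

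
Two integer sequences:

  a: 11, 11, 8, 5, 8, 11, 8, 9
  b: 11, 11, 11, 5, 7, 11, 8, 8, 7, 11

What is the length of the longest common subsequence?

5

Let dp[i][j] be the LCS length of the first i values of a and the first j values of b. dp[i][j] = dp[i-1][j-1]+1 when the i-th and j-th values match, else max(dp[i-1][j], dp[i][j-1]).
    · 11 11 11  5  7 11  8  8  7 11
 ·  0  0  0  0  0  0  0  0  0  0  0
11  0  1  1  1  1  1  1  1  1  1  1
11  0  1  2  2  2  2  2  2  2  2  2
 8  0  1  2  2  2  2  2  3  3  3  3
 5  0  1  2  2  3  3  3  3  3  3  3
 8  0  1  2  2  3  3  3  4  4  4  4
11  0  1  2  3  3  3  4  4  4  4  5
 8  0  1  2  3  3  3  4  5  5  5  5
 9  0  1  2  3  3  3  4  5  5  5  5
dp[8][10] = 5. One LCS (by backtracking along matches): 11, 11, 8, 8, 11.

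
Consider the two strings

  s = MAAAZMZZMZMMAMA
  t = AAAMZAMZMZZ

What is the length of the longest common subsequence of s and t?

Taking A [2,1] → A [3,2] → A [4,3] → Z [5,5] → M [6,7] → Z [7,8] → Z [8,10] → Z [10,11] gives a common subsequence of length 8. Since dp[15][11] = 8, nothing longer is possible.

8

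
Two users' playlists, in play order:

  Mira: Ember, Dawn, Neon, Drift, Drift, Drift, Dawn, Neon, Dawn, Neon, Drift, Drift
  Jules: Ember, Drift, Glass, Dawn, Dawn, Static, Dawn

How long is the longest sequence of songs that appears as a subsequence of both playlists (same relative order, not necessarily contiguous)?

Match Ember (Mira #1, Jules #1) → Dawn (Mira #2, Jules #4) → Dawn (Mira #7, Jules #5) → Dawn (Mira #9, Jules #7) — 4 songs in the same relative order in both. dp[12][7] = 4 confirms this is the maximum.

4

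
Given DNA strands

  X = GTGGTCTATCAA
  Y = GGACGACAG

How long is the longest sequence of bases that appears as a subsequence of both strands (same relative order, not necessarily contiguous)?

Let dp[i][j] be the LCS length of the first i bases of X and the first j bases of Y. dp[i][j] = dp[i-1][j-1]+1 when the i-th and j-th bases match, else max(dp[i-1][j], dp[i][j-1]).
    ·  G  G  A  C  G  A  C  A  G
 ·  0  0  0  0  0  0  0  0  0  0
 G  0  1  1  1  1  1  1  1  1  1
 T  0  1  1  1  1  1  1  1  1  1
 G  0  1  2  2  2  2  2  2  2  2
 G  0  1  2  2  2  3  3  3  3  3
 T  0  1  2  2  2  3  3  3  3  3
 C  0  1  2  2  3  3  3  4  4  4
 T  0  1  2  2  3  3  3  4  4  4
 A  0  1  2  3  3  3  4  4  5  5
 T  0  1  2  3  3  3  4  4  5  5
 C  0  1  2  3  4  4  4  5  5  5
 A  0  1  2  3  4  4  5  5  6  6
 A  0  1  2  3  4  4  5  5  6  6
dp[12][9] = 6. One LCS (by backtracking along matches): GGGACA.

6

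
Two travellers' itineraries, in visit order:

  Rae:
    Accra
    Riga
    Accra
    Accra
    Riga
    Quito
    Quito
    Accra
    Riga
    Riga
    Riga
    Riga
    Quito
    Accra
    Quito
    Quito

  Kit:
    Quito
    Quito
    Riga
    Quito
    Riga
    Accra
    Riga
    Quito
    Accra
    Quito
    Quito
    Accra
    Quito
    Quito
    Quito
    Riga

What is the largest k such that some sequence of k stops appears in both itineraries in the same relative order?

Taking Accra [1,6]; then Riga [2,7]; then Accra [4,9]; then Quito [6,10]; then Quito [7,11]; then Accra [8,12]; then Quito [13,13]; then Quito [15,14]; then Quito [16,15] gives a common subsequence of length 9. dp[16][16] = 9 confirms this is the maximum.

9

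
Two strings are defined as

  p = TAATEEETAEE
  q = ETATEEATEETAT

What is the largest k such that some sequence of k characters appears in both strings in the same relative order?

Match T at p[1]=q[2] → A at p[2]=q[3] → A at p[3]=q[7] → T at p[4]=q[8] → E at p[6]=q[9] → E at p[7]=q[10] → T at p[8]=q[11] → A at p[9]=q[12] — 8 characters in the same relative order in both. The LCS DP gives dp[11][13] = 8, so this is optimal.

8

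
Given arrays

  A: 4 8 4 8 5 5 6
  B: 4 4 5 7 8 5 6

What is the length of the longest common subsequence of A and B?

5

Let dp[i][j] be the LCS length of the first i values of A and the first j values of B. dp[i][j] = dp[i-1][j-1]+1 when the i-th and j-th values match, else max(dp[i-1][j], dp[i][j-1]).
    ·  4  4  5  7  8  5  6
 ·  0  0  0  0  0  0  0  0
 4  0  1  1  1  1  1  1  1
 8  0  1  1  1  1  2  2  2
 4  0  1  2  2  2  2  2  2
 8  0  1  2  2  2  3  3  3
 5  0  1  2  3  3  3  4  4
 5  0  1  2  3  3  3  4  4
 6  0  1  2  3  3  3  4  5
dp[7][7] = 5. One LCS (by backtracking along matches): 4, 4, 8, 5, 6.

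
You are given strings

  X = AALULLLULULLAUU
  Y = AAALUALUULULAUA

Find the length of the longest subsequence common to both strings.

Pick A [1,2], A [2,3], L [3,4], U [4,5], L [5,7], U [8,9], L [9,10], U [10,11], L [12,12], A [13,13], U [14,14]; all 11 characters appear in both, in order, and the DP table's final entry dp[15][15] is also 11, so no common subsequence is longer.

11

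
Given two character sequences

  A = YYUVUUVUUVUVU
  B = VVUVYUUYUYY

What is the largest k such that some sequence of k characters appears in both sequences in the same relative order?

One common subsequence of length 6: V at A[4]=B[2] → U at A[6]=B[3] → V at A[7]=B[4] → U at A[8]=B[6] → U at A[9]=B[7] → U at A[11]=B[9]. Since dp[13][11] = 6, nothing longer is possible.

6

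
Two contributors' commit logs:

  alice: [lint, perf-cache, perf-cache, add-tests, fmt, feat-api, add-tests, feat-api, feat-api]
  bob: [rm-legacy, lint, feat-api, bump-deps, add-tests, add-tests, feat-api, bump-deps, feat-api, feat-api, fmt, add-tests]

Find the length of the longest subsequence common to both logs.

5

Pick lint (alice #1, bob #2); then add-tests (alice #4, bob #6); then feat-api (alice #6, bob #7); then feat-api (alice #8, bob #9); then feat-api (alice #9, bob #10); all 5 commits appear in both, in order. dp[9][12] = 5 confirms this is the maximum.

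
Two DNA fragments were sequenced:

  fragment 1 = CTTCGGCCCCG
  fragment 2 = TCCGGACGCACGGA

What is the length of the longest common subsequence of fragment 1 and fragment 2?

8

One common subsequence of length 8: C at fragment 1[1]=fragment 2[2] → C at fragment 1[4]=fragment 2[3] → G at fragment 1[5]=fragment 2[4] → G at fragment 1[6]=fragment 2[5] → C at fragment 1[7]=fragment 2[7] → C at fragment 1[8]=fragment 2[9] → C at fragment 1[9]=fragment 2[11] → G at fragment 1[11]=fragment 2[13], and the DP table's final entry dp[11][14] is also 8, so no common subsequence is longer.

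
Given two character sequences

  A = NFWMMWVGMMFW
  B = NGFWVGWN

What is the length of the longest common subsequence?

Let dp[i][j] be the LCS length of the first i characters of A and the first j characters of B. dp[i][j] = dp[i-1][j-1]+1 when the i-th and j-th characters match, else max(dp[i-1][j], dp[i][j-1]).
    ·  N  G  F  W  V  G  W  N
 ·  0  0  0  0  0  0  0  0  0
 N  0  1  1  1  1  1  1  1  1
 F  0  1  1  2  2  2  2  2  2
 W  0  1  1  2  3  3  3  3  3
 M  0  1  1  2  3  3  3  3  3
 M  0  1  1  2  3  3  3  3  3
 W  0  1  1  2  3  3  3  4  4
 V  0  1  1  2  3  4  4  4  4
 G  0  1  2  2  3  4  5  5  5
 M  0  1  2  2  3  4  5  5  5
 M  0  1  2  2  3  4  5  5  5
 F  0  1  2  3  3  4  5  5  5
 W  0  1  2  3  4  4  5  6  6
dp[12][8] = 6. One LCS (by backtracking along matches): NFWVGW.

6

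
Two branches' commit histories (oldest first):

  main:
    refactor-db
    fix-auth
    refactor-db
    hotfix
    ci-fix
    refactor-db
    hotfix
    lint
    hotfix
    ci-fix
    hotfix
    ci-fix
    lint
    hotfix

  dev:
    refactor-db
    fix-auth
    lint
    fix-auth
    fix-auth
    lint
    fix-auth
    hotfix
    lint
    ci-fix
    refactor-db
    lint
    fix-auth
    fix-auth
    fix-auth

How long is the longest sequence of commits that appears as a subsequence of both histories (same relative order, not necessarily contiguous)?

6

Pick refactor-db (main #1, dev #1), then fix-auth (main #2, dev #7), then hotfix (main #4, dev #8), then ci-fix (main #5, dev #10), then refactor-db (main #6, dev #11), then lint (main #8, dev #12); all 6 commits appear in both, in order. The LCS DP gives dp[14][15] = 6, so this is optimal.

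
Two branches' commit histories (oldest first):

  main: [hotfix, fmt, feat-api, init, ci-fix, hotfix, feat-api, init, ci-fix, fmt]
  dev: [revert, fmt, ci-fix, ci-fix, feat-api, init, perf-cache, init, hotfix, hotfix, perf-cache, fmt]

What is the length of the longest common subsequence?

5

Taking fmt (main #2, dev #2), feat-api (main #3, dev #5), init (main #4, dev #8), hotfix (main #6, dev #10), fmt (main #10, dev #12) gives a common subsequence of length 5. Since dp[10][12] = 5, nothing longer is possible.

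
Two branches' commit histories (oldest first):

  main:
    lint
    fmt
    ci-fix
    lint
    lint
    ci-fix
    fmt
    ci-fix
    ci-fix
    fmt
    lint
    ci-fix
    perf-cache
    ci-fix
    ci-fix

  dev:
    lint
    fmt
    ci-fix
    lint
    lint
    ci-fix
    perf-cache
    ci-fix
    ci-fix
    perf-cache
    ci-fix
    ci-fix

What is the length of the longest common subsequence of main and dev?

11

Taking lint at main[1]=dev[1], then fmt at main[2]=dev[2], then ci-fix at main[3]=dev[3], then lint at main[4]=dev[4], then lint at main[5]=dev[5], then ci-fix at main[6]=dev[6], then ci-fix at main[9]=dev[8], then ci-fix at main[12]=dev[9], then perf-cache at main[13]=dev[10], then ci-fix at main[14]=dev[11], then ci-fix at main[15]=dev[12] gives a common subsequence of length 11. dp[15][12] = 11 confirms this is the maximum.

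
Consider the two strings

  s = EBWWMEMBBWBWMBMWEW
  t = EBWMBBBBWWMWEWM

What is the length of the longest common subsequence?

12

Taking E [1,1], then B [2,2], then W [4,3], then M [5,4], then B [8,7], then B [9,8], then W [10,9], then W [12,10], then M [15,11], then W [16,12], then E [17,13], then W [18,14] gives a common subsequence of length 12. dp[18][15] = 12 confirms this is the maximum.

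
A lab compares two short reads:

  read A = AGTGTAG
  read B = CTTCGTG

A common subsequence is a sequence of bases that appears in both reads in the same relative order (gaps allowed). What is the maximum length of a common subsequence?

4

Let dp[i][j] be the LCS length of the first i bases of read A and the first j bases of read B. dp[i][j] = dp[i-1][j-1]+1 when the i-th and j-th bases match, else max(dp[i-1][j], dp[i][j-1]).
    ·  C  T  T  C  G  T  G
 ·  0  0  0  0  0  0  0  0
 A  0  0  0  0  0  0  0  0
 G  0  0  0  0  0  1  1  1
 T  0  0  1  1  1  1  2  2
 G  0  0  1  1  1  2  2  3
 T  0  0  1  2  2  2  3  3
 A  0  0  1  2  2  2  3  3
 G  0  0  1  2  2  3  3  4
dp[7][7] = 4. One LCS (by backtracking along matches): TGTG.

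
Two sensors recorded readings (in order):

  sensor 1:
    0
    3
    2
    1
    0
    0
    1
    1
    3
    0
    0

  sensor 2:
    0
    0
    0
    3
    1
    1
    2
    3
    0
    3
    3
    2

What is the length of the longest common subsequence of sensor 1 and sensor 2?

Let dp[i][j] be the LCS length of the first i values of sensor 1 and the first j values of sensor 2. dp[i][j] = dp[i-1][j-1]+1 when the i-th and j-th values match, else max(dp[i-1][j], dp[i][j-1]).
    ·  0  0  0  3  1  1  2  3  0  3  3  2
 ·  0  0  0  0  0  0  0  0  0  0  0  0  0
 0  0  1  1  1  1  1  1  1  1  1  1  1  1
 3  0  1  1  1  2  2  2  2  2  2  2  2  2
 2  0  1  1  1  2  2  2  3  3  3  3  3  3
 1  0  1  1  1  2  3  3  3  3  3  3  3  3
 0  0  1  2  2  2  3  3  3  3  4  4  4  4
 0  0  1  2  3  3  3  3  3  3  4  4  4  4
 1  0  1  2  3  3  4  4  4  4  4  4  4  4
 1  0  1  2  3  3  4  5  5  5  5  5  5  5
 3  0  1  2  3  4  4  5  5  6  6  6  6  6
 0  0  1  2  3  4  4  5  5  6  7  7  7  7
 0  0  1  2  3  4  4  5  5  6  7  7  7  7
dp[11][12] = 7. One LCS (by backtracking along matches): 0, 0, 0, 1, 1, 3, 0.

7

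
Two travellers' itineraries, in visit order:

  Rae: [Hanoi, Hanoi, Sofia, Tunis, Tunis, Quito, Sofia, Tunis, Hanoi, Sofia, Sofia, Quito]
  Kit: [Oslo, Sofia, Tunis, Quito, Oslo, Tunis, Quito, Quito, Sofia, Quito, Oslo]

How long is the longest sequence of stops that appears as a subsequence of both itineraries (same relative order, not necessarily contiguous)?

Taking Sofia [3,2], then Tunis [4,3], then Tunis [5,6], then Quito [6,8], then Sofia [11,9], then Quito [12,10] gives a common subsequence of length 6, and the DP table's final entry dp[12][11] is also 6, so no common subsequence is longer.

6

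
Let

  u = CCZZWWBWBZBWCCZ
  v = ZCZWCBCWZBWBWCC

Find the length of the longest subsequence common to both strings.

Taking C (u #2, v #2), Z (u #4, v #3), W (u #5, v #4), W (u #6, v #8), B (u #7, v #10), W (u #8, v #11), B (u #11, v #12), W (u #12, v #13), C (u #13, v #14), C (u #14, v #15) gives a common subsequence of length 10. The LCS DP gives dp[15][15] = 10, so this is optimal.

10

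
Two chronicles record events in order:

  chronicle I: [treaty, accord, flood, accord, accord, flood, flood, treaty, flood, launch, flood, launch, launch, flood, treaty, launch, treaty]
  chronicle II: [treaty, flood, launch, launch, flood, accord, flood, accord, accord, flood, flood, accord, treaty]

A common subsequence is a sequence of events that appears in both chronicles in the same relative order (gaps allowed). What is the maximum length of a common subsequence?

8

Pick treaty at chronicle I[1]=chronicle II[1], accord at chronicle I[2]=chronicle II[6], flood at chronicle I[3]=chronicle II[7], accord at chronicle I[4]=chronicle II[8], accord at chronicle I[5]=chronicle II[9], flood at chronicle I[6]=chronicle II[10], flood at chronicle I[7]=chronicle II[11], treaty at chronicle I[17]=chronicle II[13]; all 8 events appear in both, in order. Since dp[17][13] = 8, nothing longer is possible.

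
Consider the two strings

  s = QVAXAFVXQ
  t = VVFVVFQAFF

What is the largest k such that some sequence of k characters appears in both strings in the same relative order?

4

Taking V [2,2], F [6,3], V [7,5], Q [9,7] gives a common subsequence of length 4, and the DP table's final entry dp[9][10] is also 4, so no common subsequence is longer.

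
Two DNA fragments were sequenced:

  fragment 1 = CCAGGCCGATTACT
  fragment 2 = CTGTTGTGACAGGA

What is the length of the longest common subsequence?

Taking C (fragment 1 #1, fragment 2 #1), C (fragment 1 #2, fragment 2 #10), A (fragment 1 #3, fragment 2 #11), G (fragment 1 #5, fragment 2 #12), G (fragment 1 #8, fragment 2 #13), A (fragment 1 #12, fragment 2 #14) gives a common subsequence of length 6. The LCS DP gives dp[14][14] = 6, so this is optimal.

6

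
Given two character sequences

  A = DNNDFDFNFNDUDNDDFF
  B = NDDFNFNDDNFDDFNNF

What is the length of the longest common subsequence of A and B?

14

Pick N at A[3]=B[1] → D at A[4]=B[2] → D at A[6]=B[3] → F at A[7]=B[4] → N at A[8]=B[5] → F at A[9]=B[6] → N at A[10]=B[7] → D at A[11]=B[8] → D at A[13]=B[9] → N at A[14]=B[10] → D at A[15]=B[12] → D at A[16]=B[13] → F at A[17]=B[14] → F at A[18]=B[17]; all 14 characters appear in both, in order, and the DP table's final entry dp[18][17] is also 14, so no common subsequence is longer.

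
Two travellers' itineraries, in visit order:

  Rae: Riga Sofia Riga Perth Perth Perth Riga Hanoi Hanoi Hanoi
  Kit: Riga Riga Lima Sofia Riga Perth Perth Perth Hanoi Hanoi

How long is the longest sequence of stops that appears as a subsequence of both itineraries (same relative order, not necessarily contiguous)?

Match Riga [1,2], then Sofia [2,4], then Riga [3,5], then Perth [4,6], then Perth [5,7], then Perth [6,8], then Hanoi [9,9], then Hanoi [10,10] — 8 stops in the same relative order in both. dp[10][10] = 8 confirms this is the maximum.

8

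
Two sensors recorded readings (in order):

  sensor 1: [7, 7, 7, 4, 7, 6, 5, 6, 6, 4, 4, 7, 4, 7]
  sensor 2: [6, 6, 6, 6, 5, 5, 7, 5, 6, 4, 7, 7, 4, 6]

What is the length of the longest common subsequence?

Pick 7 (sensor 1 #5, sensor 2 #7); then 5 (sensor 1 #7, sensor 2 #8); then 6 (sensor 1 #9, sensor 2 #9); then 4 (sensor 1 #10, sensor 2 #10); then 7 (sensor 1 #12, sensor 2 #12); then 4 (sensor 1 #13, sensor 2 #13); all 6 values appear in both, in order. The LCS DP gives dp[14][14] = 6, so this is optimal.

6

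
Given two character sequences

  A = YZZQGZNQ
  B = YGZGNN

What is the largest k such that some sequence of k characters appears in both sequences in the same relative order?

Let dp[i][j] be the LCS length of the first i characters of A and the first j characters of B. dp[i][j] = dp[i-1][j-1]+1 when the i-th and j-th characters match, else max(dp[i-1][j], dp[i][j-1]).
    ·  Y  G  Z  G  N  N
 ·  0  0  0  0  0  0  0
 Y  0  1  1  1  1  1  1
 Z  0  1  1  2  2  2  2
 Z  0  1  1  2  2  2  2
 Q  0  1  1  2  2  2  2
 G  0  1  2  2  3  3  3
 Z  0  1  2  3  3  3  3
 N  0  1  2  3  3  4  4
 Q  0  1  2  3  3  4  4
dp[8][6] = 4. One LCS (by backtracking along matches): YZGN.

4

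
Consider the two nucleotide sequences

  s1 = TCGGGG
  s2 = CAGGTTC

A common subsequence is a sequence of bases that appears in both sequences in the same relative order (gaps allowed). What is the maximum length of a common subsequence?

Let dp[i][j] be the LCS length of the first i bases of s1 and the first j bases of s2. dp[i][j] = dp[i-1][j-1]+1 when the i-th and j-th bases match, else max(dp[i-1][j], dp[i][j-1]).
    ·  C  A  G  G  T  T  C
 ·  0  0  0  0  0  0  0  0
 T  0  0  0  0  0  1  1  1
 C  0  1  1  1  1  1  1  2
 G  0  1  1  2  2  2  2  2
 G  0  1  1  2  3  3  3  3
 G  0  1  1  2  3  3  3  3
 G  0  1  1  2  3  3  3  3
dp[6][7] = 3. One LCS (by backtracking along matches): CGG.

3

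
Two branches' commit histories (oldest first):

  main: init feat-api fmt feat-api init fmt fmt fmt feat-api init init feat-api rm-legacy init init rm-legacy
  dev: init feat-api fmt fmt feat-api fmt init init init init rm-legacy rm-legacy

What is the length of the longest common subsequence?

Taking init [1,1] → feat-api [2,2] → fmt [3,4] → feat-api [4,5] → fmt [8,6] → init [10,7] → init [11,8] → init [14,9] → init [15,10] → rm-legacy [16,12] gives a common subsequence of length 10. dp[16][12] = 10 confirms this is the maximum.

10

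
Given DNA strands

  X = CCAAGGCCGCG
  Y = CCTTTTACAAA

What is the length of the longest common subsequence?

4

Let dp[i][j] be the LCS length of the first i bases of X and the first j bases of Y. dp[i][j] = dp[i-1][j-1]+1 when the i-th and j-th bases match, else max(dp[i-1][j], dp[i][j-1]).
    ·  C  C  T  T  T  T  A  C  A  A  A
 ·  0  0  0  0  0  0  0  0  0  0  0  0
 C  0  1  1  1  1  1  1  1  1  1  1  1
 C  0  1  2  2  2  2  2  2  2  2  2  2
 A  0  1  2  2  2  2  2  3  3  3  3  3
 A  0  1  2  2  2  2  2  3  3  4  4  4
 G  0  1  2  2  2  2  2  3  3  4  4  4
 G  0  1  2  2  2  2  2  3  3  4  4  4
 C  0  1  2  2  2  2  2  3  4  4  4  4
 C  0  1  2  2  2  2  2  3  4  4  4  4
 G  0  1  2  2  2  2  2  3  4  4  4  4
 C  0  1  2  2  2  2  2  3  4  4  4  4
 G  0  1  2  2  2  2  2  3  4  4  4  4
dp[11][11] = 4. One LCS (by backtracking along matches): CCAA.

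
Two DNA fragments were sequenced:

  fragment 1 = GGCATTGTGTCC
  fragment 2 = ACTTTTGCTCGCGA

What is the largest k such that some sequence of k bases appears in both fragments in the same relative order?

Taking C (fragment 1 #3, fragment 2 #2); then T (fragment 1 #5, fragment 2 #4); then T (fragment 1 #6, fragment 2 #5); then T (fragment 1 #8, fragment 2 #6); then G (fragment 1 #9, fragment 2 #7); then T (fragment 1 #10, fragment 2 #9); then C (fragment 1 #11, fragment 2 #10); then C (fragment 1 #12, fragment 2 #12) gives a common subsequence of length 8, and the DP table's final entry dp[12][14] is also 8, so no common subsequence is longer.

8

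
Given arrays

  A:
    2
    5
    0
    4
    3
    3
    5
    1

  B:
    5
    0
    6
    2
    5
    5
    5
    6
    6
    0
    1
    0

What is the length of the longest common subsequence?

Match 2 (A #1, B #4) → 5 (A #2, B #7) → 0 (A #3, B #10) → 1 (A #8, B #11) — 4 values in the same relative order in both, and the DP table's final entry dp[8][12] is also 4, so no common subsequence is longer.

4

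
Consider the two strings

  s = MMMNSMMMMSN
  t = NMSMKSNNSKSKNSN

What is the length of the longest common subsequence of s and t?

Taking M at s[1]=t[2] → M at s[2]=t[4] → N at s[4]=t[8] → S at s[5]=t[11] → S at s[10]=t[14] → N at s[11]=t[15] gives a common subsequence of length 6. dp[11][15] = 6 confirms this is the maximum.

6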